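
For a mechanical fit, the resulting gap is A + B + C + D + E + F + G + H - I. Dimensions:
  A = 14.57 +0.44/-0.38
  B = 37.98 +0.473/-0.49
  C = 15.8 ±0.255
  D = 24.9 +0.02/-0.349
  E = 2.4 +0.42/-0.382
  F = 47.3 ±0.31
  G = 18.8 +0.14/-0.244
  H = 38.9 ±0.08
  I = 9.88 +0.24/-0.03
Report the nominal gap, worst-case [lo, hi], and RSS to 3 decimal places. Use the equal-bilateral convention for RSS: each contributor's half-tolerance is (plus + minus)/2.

Stack each dimension's contribution:
  +A: nom +14.570 → Σnom=14.570; wc +0.440/-0.380 → slack +0.440/-0.380; half-tol=0.410, Σhalf²=0.168100
  +B: nom +37.980 → Σnom=52.550; wc +0.473/-0.490 → slack +0.913/-0.870; half-tol=0.481, Σhalf²=0.399942
  +C: nom +15.800 → Σnom=68.350; wc +0.255/-0.255 → slack +1.168/-1.125; half-tol=0.255, Σhalf²=0.464967
  +D: nom +24.900 → Σnom=93.250; wc +0.020/-0.349 → slack +1.188/-1.474; half-tol=0.184, Σhalf²=0.499007
  +E: nom +2.400 → Σnom=95.650; wc +0.420/-0.382 → slack +1.608/-1.856; half-tol=0.401, Σhalf²=0.659809
  +F: nom +47.300 → Σnom=142.950; wc +0.310/-0.310 → slack +1.918/-2.166; half-tol=0.310, Σhalf²=0.755908
  +G: nom +18.800 → Σnom=161.750; wc +0.140/-0.244 → slack +2.058/-2.410; half-tol=0.192, Σhalf²=0.792772
  +H: nom +38.900 → Σnom=200.650; wc +0.080/-0.080 → slack +2.138/-2.490; half-tol=0.080, Σhalf²=0.799172
  -I: nom -9.880 → Σnom=190.770; wc +0.030/-0.240 → slack +2.168/-2.730; half-tol=0.135, Σhalf²=0.817397
Nominal = 190.770. Worst-case = [190.770 - 2.730, 190.770 + 2.168] = [188.040, 192.938]. RSS = √0.817397 = 0.904.

nominal=190.770 wc=[188.040,192.938] rss=0.904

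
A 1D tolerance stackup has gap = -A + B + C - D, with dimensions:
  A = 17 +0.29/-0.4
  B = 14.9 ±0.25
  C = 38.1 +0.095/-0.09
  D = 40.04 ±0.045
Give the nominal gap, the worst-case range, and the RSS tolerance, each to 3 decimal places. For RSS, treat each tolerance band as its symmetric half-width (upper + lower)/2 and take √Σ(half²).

nominal=-4.040 wc=[-4.715,-3.250] rss=0.438

Stack each dimension's contribution:
  -A: nom -17.000 → Σnom=-17.000; wc +0.400/-0.290 → slack +0.400/-0.290; half-tol=0.345, Σhalf²=0.119025
  +B: nom +14.900 → Σnom=-2.100; wc +0.250/-0.250 → slack +0.650/-0.540; half-tol=0.250, Σhalf²=0.181525
  +C: nom +38.100 → Σnom=36.000; wc +0.095/-0.090 → slack +0.745/-0.630; half-tol=0.092, Σhalf²=0.190081
  -D: nom -40.040 → Σnom=-4.040; wc +0.045/-0.045 → slack +0.790/-0.675; half-tol=0.045, Σhalf²=0.192106
Nominal = -4.040. Worst-case = [-4.040 - 0.675, -4.040 + 0.790] = [-4.715, -3.250]. RSS = √0.192106 = 0.438.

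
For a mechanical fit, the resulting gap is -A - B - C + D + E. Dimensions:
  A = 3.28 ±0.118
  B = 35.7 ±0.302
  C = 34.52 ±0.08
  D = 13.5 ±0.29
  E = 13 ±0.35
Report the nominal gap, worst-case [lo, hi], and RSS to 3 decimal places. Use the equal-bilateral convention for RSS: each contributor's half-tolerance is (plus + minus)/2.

nominal=-47.000 wc=[-48.140,-45.860] rss=0.564

Stack each dimension's contribution:
  -A: nom -3.280 → Σnom=-3.280; wc +0.118/-0.118 → slack +0.118/-0.118; half-tol=0.118, Σhalf²=0.013924
  -B: nom -35.700 → Σnom=-38.980; wc +0.302/-0.302 → slack +0.420/-0.420; half-tol=0.302, Σhalf²=0.105128
  -C: nom -34.520 → Σnom=-73.500; wc +0.080/-0.080 → slack +0.500/-0.500; half-tol=0.080, Σhalf²=0.111528
  +D: nom +13.500 → Σnom=-60.000; wc +0.290/-0.290 → slack +0.790/-0.790; half-tol=0.290, Σhalf²=0.195628
  +E: nom +13.000 → Σnom=-47.000; wc +0.350/-0.350 → slack +1.140/-1.140; half-tol=0.350, Σhalf²=0.318128
Nominal = -47.000. Worst-case = [-47.000 - 1.140, -47.000 + 1.140] = [-48.140, -45.860]. RSS = √0.318128 = 0.564.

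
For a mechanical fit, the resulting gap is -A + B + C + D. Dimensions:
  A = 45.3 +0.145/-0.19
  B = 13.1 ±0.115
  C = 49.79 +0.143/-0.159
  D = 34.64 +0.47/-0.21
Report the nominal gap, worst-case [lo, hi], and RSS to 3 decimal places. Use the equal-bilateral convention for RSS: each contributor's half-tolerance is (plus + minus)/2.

nominal=52.230 wc=[51.601,53.148] rss=0.424

Stack each dimension's contribution:
  -A: nom -45.300 → Σnom=-45.300; wc +0.190/-0.145 → slack +0.190/-0.145; half-tol=0.167, Σhalf²=0.028056
  +B: nom +13.100 → Σnom=-32.200; wc +0.115/-0.115 → slack +0.305/-0.260; half-tol=0.115, Σhalf²=0.041281
  +C: nom +49.790 → Σnom=17.590; wc +0.143/-0.159 → slack +0.448/-0.419; half-tol=0.151, Σhalf²=0.064082
  +D: nom +34.640 → Σnom=52.230; wc +0.470/-0.210 → slack +0.918/-0.629; half-tol=0.340, Σhalf²=0.179682
Nominal = 52.230. Worst-case = [52.230 - 0.629, 52.230 + 0.918] = [51.601, 53.148]. RSS = √0.179682 = 0.424.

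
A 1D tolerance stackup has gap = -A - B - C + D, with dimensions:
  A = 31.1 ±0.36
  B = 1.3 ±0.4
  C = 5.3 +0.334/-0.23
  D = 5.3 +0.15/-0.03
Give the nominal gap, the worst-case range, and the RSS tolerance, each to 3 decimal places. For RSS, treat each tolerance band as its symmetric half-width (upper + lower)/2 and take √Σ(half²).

Stack each dimension's contribution:
  -A: nom -31.100 → Σnom=-31.100; wc +0.360/-0.360 → slack +0.360/-0.360; half-tol=0.360, Σhalf²=0.129600
  -B: nom -1.300 → Σnom=-32.400; wc +0.400/-0.400 → slack +0.760/-0.760; half-tol=0.400, Σhalf²=0.289600
  -C: nom -5.300 → Σnom=-37.700; wc +0.230/-0.334 → slack +0.990/-1.094; half-tol=0.282, Σhalf²=0.369124
  +D: nom +5.300 → Σnom=-32.400; wc +0.150/-0.030 → slack +1.140/-1.124; half-tol=0.090, Σhalf²=0.377224
Nominal = -32.400. Worst-case = [-32.400 - 1.124, -32.400 + 1.140] = [-33.524, -31.260]. RSS = √0.377224 = 0.614.

nominal=-32.400 wc=[-33.524,-31.260] rss=0.614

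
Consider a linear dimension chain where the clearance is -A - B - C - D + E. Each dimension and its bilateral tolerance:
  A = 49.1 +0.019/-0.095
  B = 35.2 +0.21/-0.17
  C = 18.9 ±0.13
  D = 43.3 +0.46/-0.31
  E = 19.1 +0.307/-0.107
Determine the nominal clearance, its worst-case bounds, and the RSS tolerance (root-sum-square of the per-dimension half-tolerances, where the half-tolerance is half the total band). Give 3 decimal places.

Stack each dimension's contribution:
  -A: nom -49.100 → Σnom=-49.100; wc +0.095/-0.019 → slack +0.095/-0.019; half-tol=0.057, Σhalf²=0.003249
  -B: nom -35.200 → Σnom=-84.300; wc +0.170/-0.210 → slack +0.265/-0.229; half-tol=0.190, Σhalf²=0.039349
  -C: nom -18.900 → Σnom=-103.200; wc +0.130/-0.130 → slack +0.395/-0.359; half-tol=0.130, Σhalf²=0.056249
  -D: nom -43.300 → Σnom=-146.500; wc +0.310/-0.460 → slack +0.705/-0.819; half-tol=0.385, Σhalf²=0.204474
  +E: nom +19.100 → Σnom=-127.400; wc +0.307/-0.107 → slack +1.012/-0.926; half-tol=0.207, Σhalf²=0.247323
Nominal = -127.400. Worst-case = [-127.400 - 0.926, -127.400 + 1.012] = [-128.326, -126.388]. RSS = √0.247323 = 0.497.

nominal=-127.400 wc=[-128.326,-126.388] rss=0.497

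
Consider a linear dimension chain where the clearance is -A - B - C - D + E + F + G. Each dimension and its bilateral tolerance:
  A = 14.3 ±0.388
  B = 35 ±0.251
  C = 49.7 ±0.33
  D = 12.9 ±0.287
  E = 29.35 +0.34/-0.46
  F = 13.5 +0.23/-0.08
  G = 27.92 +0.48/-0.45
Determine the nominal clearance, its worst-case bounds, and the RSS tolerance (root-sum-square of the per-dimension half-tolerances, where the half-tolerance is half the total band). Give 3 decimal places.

Stack each dimension's contribution:
  -A: nom -14.300 → Σnom=-14.300; wc +0.388/-0.388 → slack +0.388/-0.388; half-tol=0.388, Σhalf²=0.150544
  -B: nom -35.000 → Σnom=-49.300; wc +0.251/-0.251 → slack +0.639/-0.639; half-tol=0.251, Σhalf²=0.213545
  -C: nom -49.700 → Σnom=-99.000; wc +0.330/-0.330 → slack +0.969/-0.969; half-tol=0.330, Σhalf²=0.322445
  -D: nom -12.900 → Σnom=-111.900; wc +0.287/-0.287 → slack +1.256/-1.256; half-tol=0.287, Σhalf²=0.404814
  +E: nom +29.350 → Σnom=-82.550; wc +0.340/-0.460 → slack +1.596/-1.716; half-tol=0.400, Σhalf²=0.564814
  +F: nom +13.500 → Σnom=-69.050; wc +0.230/-0.080 → slack +1.826/-1.796; half-tol=0.155, Σhalf²=0.588839
  +G: nom +27.920 → Σnom=-41.130; wc +0.480/-0.450 → slack +2.306/-2.246; half-tol=0.465, Σhalf²=0.805064
Nominal = -41.130. Worst-case = [-41.130 - 2.246, -41.130 + 2.306] = [-43.376, -38.824]. RSS = √0.805064 = 0.897.

nominal=-41.130 wc=[-43.376,-38.824] rss=0.897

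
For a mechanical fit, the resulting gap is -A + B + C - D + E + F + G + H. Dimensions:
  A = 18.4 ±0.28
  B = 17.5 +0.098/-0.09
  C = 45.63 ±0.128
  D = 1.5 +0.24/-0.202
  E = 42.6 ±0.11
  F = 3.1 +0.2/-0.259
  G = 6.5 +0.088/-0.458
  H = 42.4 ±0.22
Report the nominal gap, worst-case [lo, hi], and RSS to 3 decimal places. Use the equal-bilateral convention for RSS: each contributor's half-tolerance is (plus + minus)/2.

Stack each dimension's contribution:
  -A: nom -18.400 → Σnom=-18.400; wc +0.280/-0.280 → slack +0.280/-0.280; half-tol=0.280, Σhalf²=0.078400
  +B: nom +17.500 → Σnom=-0.900; wc +0.098/-0.090 → slack +0.378/-0.370; half-tol=0.094, Σhalf²=0.087236
  +C: nom +45.630 → Σnom=44.730; wc +0.128/-0.128 → slack +0.506/-0.498; half-tol=0.128, Σhalf²=0.103620
  -D: nom -1.500 → Σnom=43.230; wc +0.202/-0.240 → slack +0.708/-0.738; half-tol=0.221, Σhalf²=0.152461
  +E: nom +42.600 → Σnom=85.830; wc +0.110/-0.110 → slack +0.818/-0.848; half-tol=0.110, Σhalf²=0.164561
  +F: nom +3.100 → Σnom=88.930; wc +0.200/-0.259 → slack +1.018/-1.107; half-tol=0.230, Σhalf²=0.217231
  +G: nom +6.500 → Σnom=95.430; wc +0.088/-0.458 → slack +1.106/-1.565; half-tol=0.273, Σhalf²=0.291760
  +H: nom +42.400 → Σnom=137.830; wc +0.220/-0.220 → slack +1.326/-1.785; half-tol=0.220, Σhalf²=0.340160
Nominal = 137.830. Worst-case = [137.830 - 1.785, 137.830 + 1.326] = [136.045, 139.156]. RSS = √0.340160 = 0.583.

nominal=137.830 wc=[136.045,139.156] rss=0.583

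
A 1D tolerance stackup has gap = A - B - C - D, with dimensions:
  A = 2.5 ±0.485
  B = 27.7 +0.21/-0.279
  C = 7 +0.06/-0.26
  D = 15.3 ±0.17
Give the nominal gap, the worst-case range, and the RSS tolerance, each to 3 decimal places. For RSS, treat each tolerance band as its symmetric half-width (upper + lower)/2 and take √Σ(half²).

nominal=-47.500 wc=[-48.425,-46.306] rss=0.591

Stack each dimension's contribution:
  +A: nom +2.500 → Σnom=2.500; wc +0.485/-0.485 → slack +0.485/-0.485; half-tol=0.485, Σhalf²=0.235225
  -B: nom -27.700 → Σnom=-25.200; wc +0.279/-0.210 → slack +0.764/-0.695; half-tol=0.244, Σhalf²=0.295005
  -C: nom -7.000 → Σnom=-32.200; wc +0.260/-0.060 → slack +1.024/-0.755; half-tol=0.160, Σhalf²=0.320605
  -D: nom -15.300 → Σnom=-47.500; wc +0.170/-0.170 → slack +1.194/-0.925; half-tol=0.170, Σhalf²=0.349505
Nominal = -47.500. Worst-case = [-47.500 - 0.925, -47.500 + 1.194] = [-48.425, -46.306]. RSS = √0.349505 = 0.591.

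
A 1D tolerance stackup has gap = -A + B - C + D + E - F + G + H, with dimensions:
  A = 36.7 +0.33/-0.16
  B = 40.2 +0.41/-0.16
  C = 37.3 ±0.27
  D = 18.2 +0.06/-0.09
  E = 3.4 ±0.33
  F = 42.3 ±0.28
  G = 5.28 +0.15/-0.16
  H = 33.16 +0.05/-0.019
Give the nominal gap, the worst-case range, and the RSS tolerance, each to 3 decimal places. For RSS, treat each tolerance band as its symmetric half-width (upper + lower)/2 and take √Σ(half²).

nominal=-16.060 wc=[-17.699,-14.350] rss=0.657

Stack each dimension's contribution:
  -A: nom -36.700 → Σnom=-36.700; wc +0.160/-0.330 → slack +0.160/-0.330; half-tol=0.245, Σhalf²=0.060025
  +B: nom +40.200 → Σnom=3.500; wc +0.410/-0.160 → slack +0.570/-0.490; half-tol=0.285, Σhalf²=0.141250
  -C: nom -37.300 → Σnom=-33.800; wc +0.270/-0.270 → slack +0.840/-0.760; half-tol=0.270, Σhalf²=0.214150
  +D: nom +18.200 → Σnom=-15.600; wc +0.060/-0.090 → slack +0.900/-0.850; half-tol=0.075, Σhalf²=0.219775
  +E: nom +3.400 → Σnom=-12.200; wc +0.330/-0.330 → slack +1.230/-1.180; half-tol=0.330, Σhalf²=0.328675
  -F: nom -42.300 → Σnom=-54.500; wc +0.280/-0.280 → slack +1.510/-1.460; half-tol=0.280, Σhalf²=0.407075
  +G: nom +5.280 → Σnom=-49.220; wc +0.150/-0.160 → slack +1.660/-1.620; half-tol=0.155, Σhalf²=0.431100
  +H: nom +33.160 → Σnom=-16.060; wc +0.050/-0.019 → slack +1.710/-1.639; half-tol=0.035, Σhalf²=0.432290
Nominal = -16.060. Worst-case = [-16.060 - 1.639, -16.060 + 1.710] = [-17.699, -14.350]. RSS = √0.432290 = 0.657.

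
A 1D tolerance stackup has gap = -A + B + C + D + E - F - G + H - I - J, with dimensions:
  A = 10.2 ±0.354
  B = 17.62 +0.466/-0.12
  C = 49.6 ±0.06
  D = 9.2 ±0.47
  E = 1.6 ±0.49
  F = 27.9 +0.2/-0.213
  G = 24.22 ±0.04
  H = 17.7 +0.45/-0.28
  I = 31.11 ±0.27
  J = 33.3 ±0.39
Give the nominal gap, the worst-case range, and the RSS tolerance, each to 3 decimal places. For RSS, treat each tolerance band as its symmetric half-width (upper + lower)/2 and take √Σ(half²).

Stack each dimension's contribution:
  -A: nom -10.200 → Σnom=-10.200; wc +0.354/-0.354 → slack +0.354/-0.354; half-tol=0.354, Σhalf²=0.125316
  +B: nom +17.620 → Σnom=7.420; wc +0.466/-0.120 → slack +0.820/-0.474; half-tol=0.293, Σhalf²=0.211165
  +C: nom +49.600 → Σnom=57.020; wc +0.060/-0.060 → slack +0.880/-0.534; half-tol=0.060, Σhalf²=0.214765
  +D: nom +9.200 → Σnom=66.220; wc +0.470/-0.470 → slack +1.350/-1.004; half-tol=0.470, Σhalf²=0.435665
  +E: nom +1.600 → Σnom=67.820; wc +0.490/-0.490 → slack +1.840/-1.494; half-tol=0.490, Σhalf²=0.675765
  -F: nom -27.900 → Σnom=39.920; wc +0.213/-0.200 → slack +2.053/-1.694; half-tol=0.207, Σhalf²=0.718407
  -G: nom -24.220 → Σnom=15.700; wc +0.040/-0.040 → slack +2.093/-1.734; half-tol=0.040, Σhalf²=0.720007
  +H: nom +17.700 → Σnom=33.400; wc +0.450/-0.280 → slack +2.543/-2.014; half-tol=0.365, Σhalf²=0.853232
  -I: nom -31.110 → Σnom=2.290; wc +0.270/-0.270 → slack +2.813/-2.284; half-tol=0.270, Σhalf²=0.926132
  -J: nom -33.300 → Σnom=-31.010; wc +0.390/-0.390 → slack +3.203/-2.674; half-tol=0.390, Σhalf²=1.078232
Nominal = -31.010. Worst-case = [-31.010 - 2.674, -31.010 + 3.203] = [-33.684, -27.807]. RSS = √1.078232 = 1.038.

nominal=-31.010 wc=[-33.684,-27.807] rss=1.038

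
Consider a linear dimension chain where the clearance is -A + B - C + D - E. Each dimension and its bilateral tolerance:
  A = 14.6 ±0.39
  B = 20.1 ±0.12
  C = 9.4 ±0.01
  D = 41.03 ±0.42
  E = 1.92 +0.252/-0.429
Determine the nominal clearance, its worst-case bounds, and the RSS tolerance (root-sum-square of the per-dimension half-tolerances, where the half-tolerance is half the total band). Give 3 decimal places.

nominal=35.210 wc=[34.018,36.579] rss=0.677

Stack each dimension's contribution:
  -A: nom -14.600 → Σnom=-14.600; wc +0.390/-0.390 → slack +0.390/-0.390; half-tol=0.390, Σhalf²=0.152100
  +B: nom +20.100 → Σnom=5.500; wc +0.120/-0.120 → slack +0.510/-0.510; half-tol=0.120, Σhalf²=0.166500
  -C: nom -9.400 → Σnom=-3.900; wc +0.010/-0.010 → slack +0.520/-0.520; half-tol=0.010, Σhalf²=0.166600
  +D: nom +41.030 → Σnom=37.130; wc +0.420/-0.420 → slack +0.940/-0.940; half-tol=0.420, Σhalf²=0.343000
  -E: nom -1.920 → Σnom=35.210; wc +0.429/-0.252 → slack +1.369/-1.192; half-tol=0.341, Σhalf²=0.458940
Nominal = 35.210. Worst-case = [35.210 - 1.192, 35.210 + 1.369] = [34.018, 36.579]. RSS = √0.458940 = 0.677.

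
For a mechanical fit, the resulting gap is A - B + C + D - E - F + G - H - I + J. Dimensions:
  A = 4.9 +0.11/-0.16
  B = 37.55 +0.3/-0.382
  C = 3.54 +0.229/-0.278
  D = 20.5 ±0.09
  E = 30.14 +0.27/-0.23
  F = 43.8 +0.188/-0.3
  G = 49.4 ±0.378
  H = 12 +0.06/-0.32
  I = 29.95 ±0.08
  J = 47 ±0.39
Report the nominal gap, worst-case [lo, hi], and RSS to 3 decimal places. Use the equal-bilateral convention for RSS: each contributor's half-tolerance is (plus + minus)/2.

nominal=-28.100 wc=[-30.294,-25.591] rss=0.816

Stack each dimension's contribution:
  +A: nom +4.900 → Σnom=4.900; wc +0.110/-0.160 → slack +0.110/-0.160; half-tol=0.135, Σhalf²=0.018225
  -B: nom -37.550 → Σnom=-32.650; wc +0.382/-0.300 → slack +0.492/-0.460; half-tol=0.341, Σhalf²=0.134506
  +C: nom +3.540 → Σnom=-29.110; wc +0.229/-0.278 → slack +0.721/-0.738; half-tol=0.254, Σhalf²=0.198768
  +D: nom +20.500 → Σnom=-8.610; wc +0.090/-0.090 → slack +0.811/-0.828; half-tol=0.090, Σhalf²=0.206868
  -E: nom -30.140 → Σnom=-38.750; wc +0.230/-0.270 → slack +1.041/-1.098; half-tol=0.250, Σhalf²=0.269368
  -F: nom -43.800 → Σnom=-82.550; wc +0.300/-0.188 → slack +1.341/-1.286; half-tol=0.244, Σhalf²=0.328904
  +G: nom +49.400 → Σnom=-33.150; wc +0.378/-0.378 → slack +1.719/-1.664; half-tol=0.378, Σhalf²=0.471788
  -H: nom -12.000 → Σnom=-45.150; wc +0.320/-0.060 → slack +2.039/-1.724; half-tol=0.190, Σhalf²=0.507888
  -I: nom -29.950 → Σnom=-75.100; wc +0.080/-0.080 → slack +2.119/-1.804; half-tol=0.080, Σhalf²=0.514288
  +J: nom +47.000 → Σnom=-28.100; wc +0.390/-0.390 → slack +2.509/-2.194; half-tol=0.390, Σhalf²=0.666388
Nominal = -28.100. Worst-case = [-28.100 - 2.194, -28.100 + 2.509] = [-30.294, -25.591]. RSS = √0.666388 = 0.816.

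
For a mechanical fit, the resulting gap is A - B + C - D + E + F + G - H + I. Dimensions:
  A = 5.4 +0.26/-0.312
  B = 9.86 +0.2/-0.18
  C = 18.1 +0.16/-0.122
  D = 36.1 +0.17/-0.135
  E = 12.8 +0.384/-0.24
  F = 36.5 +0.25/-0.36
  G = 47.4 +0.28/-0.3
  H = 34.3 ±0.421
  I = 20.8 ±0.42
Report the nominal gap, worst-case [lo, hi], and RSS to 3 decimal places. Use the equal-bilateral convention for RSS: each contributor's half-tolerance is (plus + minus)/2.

Stack each dimension's contribution:
  +A: nom +5.400 → Σnom=5.400; wc +0.260/-0.312 → slack +0.260/-0.312; half-tol=0.286, Σhalf²=0.081796
  -B: nom -9.860 → Σnom=-4.460; wc +0.180/-0.200 → slack +0.440/-0.512; half-tol=0.190, Σhalf²=0.117896
  +C: nom +18.100 → Σnom=13.640; wc +0.160/-0.122 → slack +0.600/-0.634; half-tol=0.141, Σhalf²=0.137777
  -D: nom -36.100 → Σnom=-22.460; wc +0.135/-0.170 → slack +0.735/-0.804; half-tol=0.153, Σhalf²=0.161033
  +E: nom +12.800 → Σnom=-9.660; wc +0.384/-0.240 → slack +1.119/-1.044; half-tol=0.312, Σhalf²=0.258377
  +F: nom +36.500 → Σnom=26.840; wc +0.250/-0.360 → slack +1.369/-1.404; half-tol=0.305, Σhalf²=0.351402
  +G: nom +47.400 → Σnom=74.240; wc +0.280/-0.300 → slack +1.649/-1.704; half-tol=0.290, Σhalf²=0.435502
  -H: nom -34.300 → Σnom=39.940; wc +0.421/-0.421 → slack +2.070/-2.125; half-tol=0.421, Σhalf²=0.612743
  +I: nom +20.800 → Σnom=60.740; wc +0.420/-0.420 → slack +2.490/-2.545; half-tol=0.420, Σhalf²=0.789143
Nominal = 60.740. Worst-case = [60.740 - 2.545, 60.740 + 2.490] = [58.195, 63.230]. RSS = √0.789143 = 0.888.

nominal=60.740 wc=[58.195,63.230] rss=0.888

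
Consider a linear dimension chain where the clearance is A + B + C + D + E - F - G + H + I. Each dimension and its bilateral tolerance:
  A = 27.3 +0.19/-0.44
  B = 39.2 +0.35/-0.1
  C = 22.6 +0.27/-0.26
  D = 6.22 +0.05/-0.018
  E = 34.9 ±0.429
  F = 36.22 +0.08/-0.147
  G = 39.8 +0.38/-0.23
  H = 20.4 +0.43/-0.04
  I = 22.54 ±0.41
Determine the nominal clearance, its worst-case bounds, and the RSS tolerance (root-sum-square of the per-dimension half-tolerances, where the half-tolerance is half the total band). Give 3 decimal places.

Stack each dimension's contribution:
  +A: nom +27.300 → Σnom=27.300; wc +0.190/-0.440 → slack +0.190/-0.440; half-tol=0.315, Σhalf²=0.099225
  +B: nom +39.200 → Σnom=66.500; wc +0.350/-0.100 → slack +0.540/-0.540; half-tol=0.225, Σhalf²=0.149850
  +C: nom +22.600 → Σnom=89.100; wc +0.270/-0.260 → slack +0.810/-0.800; half-tol=0.265, Σhalf²=0.220075
  +D: nom +6.220 → Σnom=95.320; wc +0.050/-0.018 → slack +0.860/-0.818; half-tol=0.034, Σhalf²=0.221231
  +E: nom +34.900 → Σnom=130.220; wc +0.429/-0.429 → slack +1.289/-1.247; half-tol=0.429, Σhalf²=0.405272
  -F: nom -36.220 → Σnom=94.000; wc +0.147/-0.080 → slack +1.436/-1.327; half-tol=0.113, Σhalf²=0.418154
  -G: nom -39.800 → Σnom=54.200; wc +0.230/-0.380 → slack +1.666/-1.707; half-tol=0.305, Σhalf²=0.511179
  +H: nom +20.400 → Σnom=74.600; wc +0.430/-0.040 → slack +2.096/-1.747; half-tol=0.235, Σhalf²=0.566404
  +I: nom +22.540 → Σnom=97.140; wc +0.410/-0.410 → slack +2.506/-2.157; half-tol=0.410, Σhalf²=0.734504
Nominal = 97.140. Worst-case = [97.140 - 2.157, 97.140 + 2.506] = [94.983, 99.646]. RSS = √0.734504 = 0.857.

nominal=97.140 wc=[94.983,99.646] rss=0.857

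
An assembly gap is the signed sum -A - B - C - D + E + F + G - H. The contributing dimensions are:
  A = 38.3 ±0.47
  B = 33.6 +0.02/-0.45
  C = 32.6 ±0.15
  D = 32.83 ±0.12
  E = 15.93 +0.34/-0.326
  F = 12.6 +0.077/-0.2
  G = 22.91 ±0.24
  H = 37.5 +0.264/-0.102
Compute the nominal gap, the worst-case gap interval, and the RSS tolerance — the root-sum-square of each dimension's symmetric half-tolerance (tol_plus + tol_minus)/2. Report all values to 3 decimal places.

nominal=-123.390 wc=[-125.180,-121.441] rss=0.731

Stack each dimension's contribution:
  -A: nom -38.300 → Σnom=-38.300; wc +0.470/-0.470 → slack +0.470/-0.470; half-tol=0.470, Σhalf²=0.220900
  -B: nom -33.600 → Σnom=-71.900; wc +0.450/-0.020 → slack +0.920/-0.490; half-tol=0.235, Σhalf²=0.276125
  -C: nom -32.600 → Σnom=-104.500; wc +0.150/-0.150 → slack +1.070/-0.640; half-tol=0.150, Σhalf²=0.298625
  -D: nom -32.830 → Σnom=-137.330; wc +0.120/-0.120 → slack +1.190/-0.760; half-tol=0.120, Σhalf²=0.313025
  +E: nom +15.930 → Σnom=-121.400; wc +0.340/-0.326 → slack +1.530/-1.086; half-tol=0.333, Σhalf²=0.423914
  +F: nom +12.600 → Σnom=-108.800; wc +0.077/-0.200 → slack +1.607/-1.286; half-tol=0.139, Σhalf²=0.443096
  +G: nom +22.910 → Σnom=-85.890; wc +0.240/-0.240 → slack +1.847/-1.526; half-tol=0.240, Σhalf²=0.500696
  -H: nom -37.500 → Σnom=-123.390; wc +0.102/-0.264 → slack +1.949/-1.790; half-tol=0.183, Σhalf²=0.534185
Nominal = -123.390. Worst-case = [-123.390 - 1.790, -123.390 + 1.949] = [-125.180, -121.441]. RSS = √0.534185 = 0.731.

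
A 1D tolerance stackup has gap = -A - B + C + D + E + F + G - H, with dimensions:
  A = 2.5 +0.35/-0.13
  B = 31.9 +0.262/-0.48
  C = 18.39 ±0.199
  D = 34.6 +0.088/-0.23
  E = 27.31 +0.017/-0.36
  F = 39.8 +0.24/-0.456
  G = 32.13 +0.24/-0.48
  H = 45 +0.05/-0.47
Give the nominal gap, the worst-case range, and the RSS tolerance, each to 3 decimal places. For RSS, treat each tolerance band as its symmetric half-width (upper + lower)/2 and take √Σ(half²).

nominal=72.830 wc=[70.443,74.694] rss=0.784

Stack each dimension's contribution:
  -A: nom -2.500 → Σnom=-2.500; wc +0.130/-0.350 → slack +0.130/-0.350; half-tol=0.240, Σhalf²=0.057600
  -B: nom -31.900 → Σnom=-34.400; wc +0.480/-0.262 → slack +0.610/-0.612; half-tol=0.371, Σhalf²=0.195241
  +C: nom +18.390 → Σnom=-16.010; wc +0.199/-0.199 → slack +0.809/-0.811; half-tol=0.199, Σhalf²=0.234842
  +D: nom +34.600 → Σnom=18.590; wc +0.088/-0.230 → slack +0.897/-1.041; half-tol=0.159, Σhalf²=0.260123
  +E: nom +27.310 → Σnom=45.900; wc +0.017/-0.360 → slack +0.914/-1.401; half-tol=0.189, Σhalf²=0.295655
  +F: nom +39.800 → Σnom=85.700; wc +0.240/-0.456 → slack +1.154/-1.857; half-tol=0.348, Σhalf²=0.416759
  +G: nom +32.130 → Σnom=117.830; wc +0.240/-0.480 → slack +1.394/-2.337; half-tol=0.360, Σhalf²=0.546359
  -H: nom -45.000 → Σnom=72.830; wc +0.470/-0.050 → slack +1.864/-2.387; half-tol=0.260, Σhalf²=0.613959
Nominal = 72.830. Worst-case = [72.830 - 2.387, 72.830 + 1.864] = [70.443, 74.694]. RSS = √0.613959 = 0.784.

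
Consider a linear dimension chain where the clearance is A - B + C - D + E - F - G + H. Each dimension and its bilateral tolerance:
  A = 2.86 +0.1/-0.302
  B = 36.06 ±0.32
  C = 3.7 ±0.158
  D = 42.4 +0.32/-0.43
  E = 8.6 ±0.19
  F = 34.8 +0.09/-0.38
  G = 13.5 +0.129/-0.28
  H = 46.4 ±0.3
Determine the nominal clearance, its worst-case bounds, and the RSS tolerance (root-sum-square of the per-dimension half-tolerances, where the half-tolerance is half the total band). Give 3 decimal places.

Stack each dimension's contribution:
  +A: nom +2.860 → Σnom=2.860; wc +0.100/-0.302 → slack +0.100/-0.302; half-tol=0.201, Σhalf²=0.040401
  -B: nom -36.060 → Σnom=-33.200; wc +0.320/-0.320 → slack +0.420/-0.622; half-tol=0.320, Σhalf²=0.142801
  +C: nom +3.700 → Σnom=-29.500; wc +0.158/-0.158 → slack +0.578/-0.780; half-tol=0.158, Σhalf²=0.167765
  -D: nom -42.400 → Σnom=-71.900; wc +0.430/-0.320 → slack +1.008/-1.100; half-tol=0.375, Σhalf²=0.308390
  +E: nom +8.600 → Σnom=-63.300; wc +0.190/-0.190 → slack +1.198/-1.290; half-tol=0.190, Σhalf²=0.344490
  -F: nom -34.800 → Σnom=-98.100; wc +0.380/-0.090 → slack +1.578/-1.380; half-tol=0.235, Σhalf²=0.399715
  -G: nom -13.500 → Σnom=-111.600; wc +0.280/-0.129 → slack +1.858/-1.509; half-tol=0.205, Σhalf²=0.441535
  +H: nom +46.400 → Σnom=-65.200; wc +0.300/-0.300 → slack +2.158/-1.809; half-tol=0.300, Σhalf²=0.531535
Nominal = -65.200. Worst-case = [-65.200 - 1.809, -65.200 + 2.158] = [-67.009, -63.042]. RSS = √0.531535 = 0.729.

nominal=-65.200 wc=[-67.009,-63.042] rss=0.729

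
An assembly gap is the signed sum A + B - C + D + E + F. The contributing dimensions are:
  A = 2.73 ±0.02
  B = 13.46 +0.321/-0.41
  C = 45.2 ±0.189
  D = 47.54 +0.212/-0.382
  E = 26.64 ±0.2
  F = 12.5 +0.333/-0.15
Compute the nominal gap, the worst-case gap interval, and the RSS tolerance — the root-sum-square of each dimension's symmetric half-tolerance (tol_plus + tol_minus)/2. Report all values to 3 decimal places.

nominal=57.670 wc=[56.319,58.945] rss=0.597

Stack each dimension's contribution:
  +A: nom +2.730 → Σnom=2.730; wc +0.020/-0.020 → slack +0.020/-0.020; half-tol=0.020, Σhalf²=0.000400
  +B: nom +13.460 → Σnom=16.190; wc +0.321/-0.410 → slack +0.341/-0.430; half-tol=0.365, Σhalf²=0.133990
  -C: nom -45.200 → Σnom=-29.010; wc +0.189/-0.189 → slack +0.530/-0.619; half-tol=0.189, Σhalf²=0.169711
  +D: nom +47.540 → Σnom=18.530; wc +0.212/-0.382 → slack +0.742/-1.001; half-tol=0.297, Σhalf²=0.257920
  +E: nom +26.640 → Σnom=45.170; wc +0.200/-0.200 → slack +0.942/-1.201; half-tol=0.200, Σhalf²=0.297920
  +F: nom +12.500 → Σnom=57.670; wc +0.333/-0.150 → slack +1.275/-1.351; half-tol=0.241, Σhalf²=0.356243
Nominal = 57.670. Worst-case = [57.670 - 1.351, 57.670 + 1.275] = [56.319, 58.945]. RSS = √0.356243 = 0.597.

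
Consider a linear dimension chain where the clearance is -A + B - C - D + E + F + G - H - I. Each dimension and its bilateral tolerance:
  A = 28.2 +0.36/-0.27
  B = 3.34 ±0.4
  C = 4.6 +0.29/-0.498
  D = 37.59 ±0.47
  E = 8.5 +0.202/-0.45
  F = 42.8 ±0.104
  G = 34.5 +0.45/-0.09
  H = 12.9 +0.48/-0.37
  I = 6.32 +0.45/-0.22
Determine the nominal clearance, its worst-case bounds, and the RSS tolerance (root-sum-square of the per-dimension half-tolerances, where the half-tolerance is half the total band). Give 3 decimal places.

Stack each dimension's contribution:
  -A: nom -28.200 → Σnom=-28.200; wc +0.270/-0.360 → slack +0.270/-0.360; half-tol=0.315, Σhalf²=0.099225
  +B: nom +3.340 → Σnom=-24.860; wc +0.400/-0.400 → slack +0.670/-0.760; half-tol=0.400, Σhalf²=0.259225
  -C: nom -4.600 → Σnom=-29.460; wc +0.498/-0.290 → slack +1.168/-1.050; half-tol=0.394, Σhalf²=0.414461
  -D: nom -37.590 → Σnom=-67.050; wc +0.470/-0.470 → slack +1.638/-1.520; half-tol=0.470, Σhalf²=0.635361
  +E: nom +8.500 → Σnom=-58.550; wc +0.202/-0.450 → slack +1.840/-1.970; half-tol=0.326, Σhalf²=0.741637
  +F: nom +42.800 → Σnom=-15.750; wc +0.104/-0.104 → slack +1.944/-2.074; half-tol=0.104, Σhalf²=0.752453
  +G: nom +34.500 → Σnom=18.750; wc +0.450/-0.090 → slack +2.394/-2.164; half-tol=0.270, Σhalf²=0.825353
  -H: nom -12.900 → Σnom=5.850; wc +0.370/-0.480 → slack +2.764/-2.644; half-tol=0.425, Σhalf²=1.005978
  -I: nom -6.320 → Σnom=-0.470; wc +0.220/-0.450 → slack +2.984/-3.094; half-tol=0.335, Σhalf²=1.118203
Nominal = -0.470. Worst-case = [-0.470 - 3.094, -0.470 + 2.984] = [-3.564, 2.514]. RSS = √1.118203 = 1.057.

nominal=-0.470 wc=[-3.564,2.514] rss=1.057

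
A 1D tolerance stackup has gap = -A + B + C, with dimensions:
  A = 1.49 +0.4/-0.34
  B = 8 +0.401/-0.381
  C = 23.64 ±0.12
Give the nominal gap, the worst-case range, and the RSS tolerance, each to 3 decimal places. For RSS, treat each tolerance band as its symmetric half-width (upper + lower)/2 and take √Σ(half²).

Stack each dimension's contribution:
  -A: nom -1.490 → Σnom=-1.490; wc +0.340/-0.400 → slack +0.340/-0.400; half-tol=0.370, Σhalf²=0.136900
  +B: nom +8.000 → Σnom=6.510; wc +0.401/-0.381 → slack +0.741/-0.781; half-tol=0.391, Σhalf²=0.289781
  +C: nom +23.640 → Σnom=30.150; wc +0.120/-0.120 → slack +0.861/-0.901; half-tol=0.120, Σhalf²=0.304181
Nominal = 30.150. Worst-case = [30.150 - 0.901, 30.150 + 0.861] = [29.249, 31.011]. RSS = √0.304181 = 0.552.

nominal=30.150 wc=[29.249,31.011] rss=0.552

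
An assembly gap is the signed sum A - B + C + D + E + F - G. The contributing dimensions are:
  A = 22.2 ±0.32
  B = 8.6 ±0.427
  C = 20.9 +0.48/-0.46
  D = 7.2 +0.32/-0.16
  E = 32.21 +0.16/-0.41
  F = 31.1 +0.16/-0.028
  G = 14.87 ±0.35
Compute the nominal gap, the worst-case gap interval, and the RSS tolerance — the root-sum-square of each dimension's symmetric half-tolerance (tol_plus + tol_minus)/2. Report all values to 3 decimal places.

nominal=90.140 wc=[87.985,92.357] rss=0.881

Stack each dimension's contribution:
  +A: nom +22.200 → Σnom=22.200; wc +0.320/-0.320 → slack +0.320/-0.320; half-tol=0.320, Σhalf²=0.102400
  -B: nom -8.600 → Σnom=13.600; wc +0.427/-0.427 → slack +0.747/-0.747; half-tol=0.427, Σhalf²=0.284729
  +C: nom +20.900 → Σnom=34.500; wc +0.480/-0.460 → slack +1.227/-1.207; half-tol=0.470, Σhalf²=0.505629
  +D: nom +7.200 → Σnom=41.700; wc +0.320/-0.160 → slack +1.547/-1.367; half-tol=0.240, Σhalf²=0.563229
  +E: nom +32.210 → Σnom=73.910; wc +0.160/-0.410 → slack +1.707/-1.777; half-tol=0.285, Σhalf²=0.644454
  +F: nom +31.100 → Σnom=105.010; wc +0.160/-0.028 → slack +1.867/-1.805; half-tol=0.094, Σhalf²=0.653290
  -G: nom -14.870 → Σnom=90.140; wc +0.350/-0.350 → slack +2.217/-2.155; half-tol=0.350, Σhalf²=0.775790
Nominal = 90.140. Worst-case = [90.140 - 2.155, 90.140 + 2.217] = [87.985, 92.357]. RSS = √0.775790 = 0.881.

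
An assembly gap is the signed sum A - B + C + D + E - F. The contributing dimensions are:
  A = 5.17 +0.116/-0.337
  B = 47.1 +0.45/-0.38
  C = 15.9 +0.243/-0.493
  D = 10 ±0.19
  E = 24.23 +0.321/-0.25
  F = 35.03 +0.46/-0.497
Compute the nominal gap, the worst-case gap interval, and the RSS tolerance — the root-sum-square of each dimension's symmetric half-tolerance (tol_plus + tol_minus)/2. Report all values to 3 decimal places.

nominal=-26.830 wc=[-29.010,-25.083] rss=0.840

Stack each dimension's contribution:
  +A: nom +5.170 → Σnom=5.170; wc +0.116/-0.337 → slack +0.116/-0.337; half-tol=0.227, Σhalf²=0.051302
  -B: nom -47.100 → Σnom=-41.930; wc +0.380/-0.450 → slack +0.496/-0.787; half-tol=0.415, Σhalf²=0.223527
  +C: nom +15.900 → Σnom=-26.030; wc +0.243/-0.493 → slack +0.739/-1.280; half-tol=0.368, Σhalf²=0.358951
  +D: nom +10.000 → Σnom=-16.030; wc +0.190/-0.190 → slack +0.929/-1.470; half-tol=0.190, Σhalf²=0.395051
  +E: nom +24.230 → Σnom=8.200; wc +0.321/-0.250 → slack +1.250/-1.720; half-tol=0.285, Σhalf²=0.476562
  -F: nom -35.030 → Σnom=-26.830; wc +0.497/-0.460 → slack +1.747/-2.180; half-tol=0.479, Σhalf²=0.705524
Nominal = -26.830. Worst-case = [-26.830 - 2.180, -26.830 + 1.747] = [-29.010, -25.083]. RSS = √0.705524 = 0.840.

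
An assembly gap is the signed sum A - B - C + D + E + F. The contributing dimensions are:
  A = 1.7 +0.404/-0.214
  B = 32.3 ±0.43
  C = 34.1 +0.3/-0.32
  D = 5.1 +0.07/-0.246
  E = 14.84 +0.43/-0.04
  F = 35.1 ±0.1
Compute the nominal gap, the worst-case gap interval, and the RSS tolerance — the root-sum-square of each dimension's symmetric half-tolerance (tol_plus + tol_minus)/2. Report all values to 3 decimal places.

nominal=-9.660 wc=[-10.990,-7.906] rss=0.683

Stack each dimension's contribution:
  +A: nom +1.700 → Σnom=1.700; wc +0.404/-0.214 → slack +0.404/-0.214; half-tol=0.309, Σhalf²=0.095481
  -B: nom -32.300 → Σnom=-30.600; wc +0.430/-0.430 → slack +0.834/-0.644; half-tol=0.430, Σhalf²=0.280381
  -C: nom -34.100 → Σnom=-64.700; wc +0.320/-0.300 → slack +1.154/-0.944; half-tol=0.310, Σhalf²=0.376481
  +D: nom +5.100 → Σnom=-59.600; wc +0.070/-0.246 → slack +1.224/-1.190; half-tol=0.158, Σhalf²=0.401445
  +E: nom +14.840 → Σnom=-44.760; wc +0.430/-0.040 → slack +1.654/-1.230; half-tol=0.235, Σhalf²=0.456670
  +F: nom +35.100 → Σnom=-9.660; wc +0.100/-0.100 → slack +1.754/-1.330; half-tol=0.100, Σhalf²=0.466670
Nominal = -9.660. Worst-case = [-9.660 - 1.330, -9.660 + 1.754] = [-10.990, -7.906]. RSS = √0.466670 = 0.683.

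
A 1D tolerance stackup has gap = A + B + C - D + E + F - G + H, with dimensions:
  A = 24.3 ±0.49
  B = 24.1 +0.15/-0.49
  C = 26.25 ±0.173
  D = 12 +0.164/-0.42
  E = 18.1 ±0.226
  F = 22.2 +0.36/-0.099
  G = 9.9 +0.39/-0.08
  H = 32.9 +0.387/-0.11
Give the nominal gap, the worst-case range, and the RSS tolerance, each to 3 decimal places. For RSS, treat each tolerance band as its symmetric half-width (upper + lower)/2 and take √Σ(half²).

Stack each dimension's contribution:
  +A: nom +24.300 → Σnom=24.300; wc +0.490/-0.490 → slack +0.490/-0.490; half-tol=0.490, Σhalf²=0.240100
  +B: nom +24.100 → Σnom=48.400; wc +0.150/-0.490 → slack +0.640/-0.980; half-tol=0.320, Σhalf²=0.342500
  +C: nom +26.250 → Σnom=74.650; wc +0.173/-0.173 → slack +0.813/-1.153; half-tol=0.173, Σhalf²=0.372429
  -D: nom -12.000 → Σnom=62.650; wc +0.420/-0.164 → slack +1.233/-1.317; half-tol=0.292, Σhalf²=0.457693
  +E: nom +18.100 → Σnom=80.750; wc +0.226/-0.226 → slack +1.459/-1.543; half-tol=0.226, Σhalf²=0.508769
  +F: nom +22.200 → Σnom=102.950; wc +0.360/-0.099 → slack +1.819/-1.642; half-tol=0.229, Σhalf²=0.561439
  -G: nom -9.900 → Σnom=93.050; wc +0.080/-0.390 → slack +1.899/-2.032; half-tol=0.235, Σhalf²=0.616664
  +H: nom +32.900 → Σnom=125.950; wc +0.387/-0.110 → slack +2.286/-2.142; half-tol=0.248, Σhalf²=0.678416
Nominal = 125.950. Worst-case = [125.950 - 2.142, 125.950 + 2.286] = [123.808, 128.236]. RSS = √0.678416 = 0.824.

nominal=125.950 wc=[123.808,128.236] rss=0.824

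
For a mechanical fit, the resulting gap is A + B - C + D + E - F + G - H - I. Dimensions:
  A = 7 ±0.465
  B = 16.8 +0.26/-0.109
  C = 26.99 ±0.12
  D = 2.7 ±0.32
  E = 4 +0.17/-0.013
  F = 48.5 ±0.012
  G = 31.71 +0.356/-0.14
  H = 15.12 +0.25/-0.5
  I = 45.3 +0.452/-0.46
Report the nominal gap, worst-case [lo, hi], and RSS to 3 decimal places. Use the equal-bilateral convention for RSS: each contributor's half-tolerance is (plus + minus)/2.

nominal=-73.700 wc=[-75.581,-71.037] rss=0.886

Stack each dimension's contribution:
  +A: nom +7.000 → Σnom=7.000; wc +0.465/-0.465 → slack +0.465/-0.465; half-tol=0.465, Σhalf²=0.216225
  +B: nom +16.800 → Σnom=23.800; wc +0.260/-0.109 → slack +0.725/-0.574; half-tol=0.184, Σhalf²=0.250265
  -C: nom -26.990 → Σnom=-3.190; wc +0.120/-0.120 → slack +0.845/-0.694; half-tol=0.120, Σhalf²=0.264665
  +D: nom +2.700 → Σnom=-0.490; wc +0.320/-0.320 → slack +1.165/-1.014; half-tol=0.320, Σhalf²=0.367065
  +E: nom +4.000 → Σnom=3.510; wc +0.170/-0.013 → slack +1.335/-1.027; half-tol=0.092, Σhalf²=0.375438
  -F: nom -48.500 → Σnom=-44.990; wc +0.012/-0.012 → slack +1.347/-1.039; half-tol=0.012, Σhalf²=0.375582
  +G: nom +31.710 → Σnom=-13.280; wc +0.356/-0.140 → slack +1.703/-1.179; half-tol=0.248, Σhalf²=0.437086
  -H: nom -15.120 → Σnom=-28.400; wc +0.500/-0.250 → slack +2.203/-1.429; half-tol=0.375, Σhalf²=0.577711
  -I: nom -45.300 → Σnom=-73.700; wc +0.460/-0.452 → slack +2.663/-1.881; half-tol=0.456, Σhalf²=0.785647
Nominal = -73.700. Worst-case = [-73.700 - 1.881, -73.700 + 2.663] = [-75.581, -71.037]. RSS = √0.785647 = 0.886.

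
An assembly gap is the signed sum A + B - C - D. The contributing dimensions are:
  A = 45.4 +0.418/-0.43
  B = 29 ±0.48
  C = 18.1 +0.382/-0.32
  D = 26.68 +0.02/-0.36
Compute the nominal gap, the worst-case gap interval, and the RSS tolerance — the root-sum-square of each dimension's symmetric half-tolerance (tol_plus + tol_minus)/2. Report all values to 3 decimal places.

nominal=29.620 wc=[28.308,31.198] rss=0.755

Stack each dimension's contribution:
  +A: nom +45.400 → Σnom=45.400; wc +0.418/-0.430 → slack +0.418/-0.430; half-tol=0.424, Σhalf²=0.179776
  +B: nom +29.000 → Σnom=74.400; wc +0.480/-0.480 → slack +0.898/-0.910; half-tol=0.480, Σhalf²=0.410176
  -C: nom -18.100 → Σnom=56.300; wc +0.320/-0.382 → slack +1.218/-1.292; half-tol=0.351, Σhalf²=0.533377
  -D: nom -26.680 → Σnom=29.620; wc +0.360/-0.020 → slack +1.578/-1.312; half-tol=0.190, Σhalf²=0.569477
Nominal = 29.620. Worst-case = [29.620 - 1.312, 29.620 + 1.578] = [28.308, 31.198]. RSS = √0.569477 = 0.755.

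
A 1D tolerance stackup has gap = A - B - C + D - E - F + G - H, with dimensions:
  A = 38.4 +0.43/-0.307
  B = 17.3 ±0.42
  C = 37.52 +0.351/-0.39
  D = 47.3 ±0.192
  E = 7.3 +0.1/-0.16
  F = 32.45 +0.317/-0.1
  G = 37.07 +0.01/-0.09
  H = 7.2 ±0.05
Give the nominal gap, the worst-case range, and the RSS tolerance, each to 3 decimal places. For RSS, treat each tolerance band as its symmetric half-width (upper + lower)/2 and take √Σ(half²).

Stack each dimension's contribution:
  +A: nom +38.400 → Σnom=38.400; wc +0.430/-0.307 → slack +0.430/-0.307; half-tol=0.368, Σhalf²=0.135792
  -B: nom -17.300 → Σnom=21.100; wc +0.420/-0.420 → slack +0.850/-0.727; half-tol=0.420, Σhalf²=0.312192
  -C: nom -37.520 → Σnom=-16.420; wc +0.390/-0.351 → slack +1.240/-1.078; half-tol=0.370, Σhalf²=0.449462
  +D: nom +47.300 → Σnom=30.880; wc +0.192/-0.192 → slack +1.432/-1.270; half-tol=0.192, Σhalf²=0.486326
  -E: nom -7.300 → Σnom=23.580; wc +0.160/-0.100 → slack +1.592/-1.370; half-tol=0.130, Σhalf²=0.503227
  -F: nom -32.450 → Σnom=-8.870; wc +0.100/-0.317 → slack +1.692/-1.687; half-tol=0.209, Σhalf²=0.546699
  +G: nom +37.070 → Σnom=28.200; wc +0.010/-0.090 → slack +1.702/-1.777; half-tol=0.050, Σhalf²=0.549199
  -H: nom -7.200 → Σnom=21.000; wc +0.050/-0.050 → slack +1.752/-1.827; half-tol=0.050, Σhalf²=0.551699
Nominal = 21.000. Worst-case = [21.000 - 1.827, 21.000 + 1.752] = [19.173, 22.752]. RSS = √0.551699 = 0.743.

nominal=21.000 wc=[19.173,22.752] rss=0.743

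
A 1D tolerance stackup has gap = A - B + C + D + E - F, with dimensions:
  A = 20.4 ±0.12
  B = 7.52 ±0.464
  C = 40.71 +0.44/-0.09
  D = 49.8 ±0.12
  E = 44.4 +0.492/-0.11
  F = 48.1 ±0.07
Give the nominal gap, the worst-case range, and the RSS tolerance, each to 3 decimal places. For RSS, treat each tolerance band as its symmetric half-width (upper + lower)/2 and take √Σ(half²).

nominal=99.690 wc=[98.716,101.396] rss=0.640

Stack each dimension's contribution:
  +A: nom +20.400 → Σnom=20.400; wc +0.120/-0.120 → slack +0.120/-0.120; half-tol=0.120, Σhalf²=0.014400
  -B: nom -7.520 → Σnom=12.880; wc +0.464/-0.464 → slack +0.584/-0.584; half-tol=0.464, Σhalf²=0.229696
  +C: nom +40.710 → Σnom=53.590; wc +0.440/-0.090 → slack +1.024/-0.674; half-tol=0.265, Σhalf²=0.299921
  +D: nom +49.800 → Σnom=103.390; wc +0.120/-0.120 → slack +1.144/-0.794; half-tol=0.120, Σhalf²=0.314321
  +E: nom +44.400 → Σnom=147.790; wc +0.492/-0.110 → slack +1.636/-0.904; half-tol=0.301, Σhalf²=0.404922
  -F: nom -48.100 → Σnom=99.690; wc +0.070/-0.070 → slack +1.706/-0.974; half-tol=0.070, Σhalf²=0.409822
Nominal = 99.690. Worst-case = [99.690 - 0.974, 99.690 + 1.706] = [98.716, 101.396]. RSS = √0.409822 = 0.640.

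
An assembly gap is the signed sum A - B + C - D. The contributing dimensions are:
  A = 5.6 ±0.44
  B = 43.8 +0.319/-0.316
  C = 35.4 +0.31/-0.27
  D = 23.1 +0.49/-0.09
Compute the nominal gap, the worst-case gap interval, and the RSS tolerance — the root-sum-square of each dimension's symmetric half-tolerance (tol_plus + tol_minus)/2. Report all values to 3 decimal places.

Stack each dimension's contribution:
  +A: nom +5.600 → Σnom=5.600; wc +0.440/-0.440 → slack +0.440/-0.440; half-tol=0.440, Σhalf²=0.193600
  -B: nom -43.800 → Σnom=-38.200; wc +0.316/-0.319 → slack +0.756/-0.759; half-tol=0.318, Σhalf²=0.294406
  +C: nom +35.400 → Σnom=-2.800; wc +0.310/-0.270 → slack +1.066/-1.029; half-tol=0.290, Σhalf²=0.378506
  -D: nom -23.100 → Σnom=-25.900; wc +0.090/-0.490 → slack +1.156/-1.519; half-tol=0.290, Σhalf²=0.462606
Nominal = -25.900. Worst-case = [-25.900 - 1.519, -25.900 + 1.156] = [-27.419, -24.744]. RSS = √0.462606 = 0.680.

nominal=-25.900 wc=[-27.419,-24.744] rss=0.680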